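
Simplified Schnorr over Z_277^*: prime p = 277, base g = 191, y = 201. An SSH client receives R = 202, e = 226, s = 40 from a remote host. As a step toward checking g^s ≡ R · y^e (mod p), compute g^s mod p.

191^2 = 36481 ≡ 194
191^4 ≡ 194^2 = 37636 ≡ 241
191^8 ≡ 241^2 = 58081 ≡ 188
191^16 ≡ 188^2 = 35344 ≡ 165
191^32 ≡ 165^2 = 27225 ≡ 79
40 = 32 + 8, so 191^40 ≡ 79·188 ≡ 171 (mod 277)

171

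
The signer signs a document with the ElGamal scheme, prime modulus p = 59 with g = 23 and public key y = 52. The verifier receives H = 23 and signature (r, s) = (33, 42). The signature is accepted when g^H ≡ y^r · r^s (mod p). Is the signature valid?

Left side g^H mod p:
Squares mod 59: 23^1≡23, 23^2≡57, 23^4≡4, 23^8≡16, 23^16≡20
23 = 16 + 4 + 2 + 1, so 23^23 ≡ 20·4·57·23 ≡ 37 (mod 59)
Right side y^r · r^s mod p:
Squares mod 59: 52^1≡52, 52^2≡49, 52^4≡41, 52^8≡29, 52^16≡15, 52^32≡48
33 = 32 + 1, so 52^33 ≡ 48·52 ≡ 18 (mod 59)
Squares mod 59: 33^1≡33, 33^2≡27, 33^4≡21, 33^8≡28, 33^16≡17, 33^32≡53
42 = 32 + 8 + 2, so 33^42 ≡ 53·28·27 ≡ 7 (mod 59)
18·7 = 126 ≡ 8 (mod 59)
37 ≠ 8, so verification fails.

invalid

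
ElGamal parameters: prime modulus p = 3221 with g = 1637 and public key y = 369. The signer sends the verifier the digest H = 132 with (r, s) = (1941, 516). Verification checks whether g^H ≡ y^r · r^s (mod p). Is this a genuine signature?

forged

Left side g^H mod p:
Squares mod 3221: 1637^1≡1637, 1637^2≡3118, 1637^4≡946, 1637^8≡2699, 1637^16≡1920, 1637^32≡1576, 1637^64≡385, 1637^128≡59
132 = 128 + 4, so 1637^132 ≡ 59·946 ≡ 1057 (mod 3221)
Right side y^r · r^s mod p:
Squares mod 3221: 369^1≡369, 369^2≡879, 369^4≡2822, 369^8≡1372, 369^16≡1320, 369^32≡3060, 369^64≡153, 369^128≡862, 369^256≡2214, 369^512≡2655, 369^1024≡1477
1941 = 1024 + 512 + 256 + 128 + 16 + 4 + 1, so 369^1941 ≡ 1477·2655·2214·862·1320·2822·369 ≡ 1516 (mod 3221)
Squares mod 3221: 1941^1≡1941, 1941^2≡2132, 1941^4≡593, 1941^8≡560, 1941^16≡1163, 1941^32≡2970, 1941^64≡1802, 1941^128≡436, 1941^256≡57, 1941^512≡28
516 = 512 + 4, so 1941^516 ≡ 28·593 ≡ 499 (mod 3221)
1516·499 = 756484 ≡ 2770 (mod 3221)
1057 ≠ 2770, so verification fails.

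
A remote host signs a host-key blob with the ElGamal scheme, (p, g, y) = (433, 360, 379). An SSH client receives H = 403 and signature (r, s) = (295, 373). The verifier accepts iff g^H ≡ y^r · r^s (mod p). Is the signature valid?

Left side g^H mod p:
360^2 = 129600 ≡ 133
360^4 ≡ 133^2 = 17689 ≡ 369
360^8 ≡ 369^2 = 136161 ≡ 199
360^16 ≡ 199^2 = 39601 ≡ 198
360^32 ≡ 198^2 = 39204 ≡ 234
360^64 ≡ 234^2 = 54756 ≡ 198
360^128 ≡ 198^2 = 39204 ≡ 234
360^256 ≡ 234^2 = 54756 ≡ 198
403 = 256 + 128 + 16 + 2 + 1, so 360^403 ≡ 198·234·198·133·360 ≡ 138 (mod 433)
Right side y^r · r^s mod p:
379^2 = 143641 ≡ 318
379^4 ≡ 318^2 = 101124 ≡ 235
379^8 ≡ 235^2 = 55225 ≡ 234
379^16 ≡ 234^2 = 54756 ≡ 198
379^32 ≡ 198^2 = 39204 ≡ 234
379^64 ≡ 234^2 = 54756 ≡ 198
379^128 ≡ 198^2 = 39204 ≡ 234
379^256 ≡ 234^2 = 54756 ≡ 198
295 = 256 + 32 + 4 + 2 + 1, so 379^295 ≡ 198·234·235·318·379 ≡ 140 (mod 433)
295^2 = 87025 ≡ 425
295^4 ≡ 425^2 = 180625 ≡ 64
295^8 ≡ 64^2 = 4096 ≡ 199
295^16 ≡ 199^2 = 39601 ≡ 198
295^32 ≡ 198^2 = 39204 ≡ 234
295^64 ≡ 234^2 = 54756 ≡ 198
295^128 ≡ 198^2 = 39204 ≡ 234
295^256 ≡ 234^2 = 54756 ≡ 198
373 = 256 + 64 + 32 + 16 + 4 + 1, so 295^373 ≡ 198·198·234·198·64·295 ≡ 21 (mod 433)
140·21 = 2940 ≡ 342 (mod 433)
138 ≠ 342, so verification fails.

invalid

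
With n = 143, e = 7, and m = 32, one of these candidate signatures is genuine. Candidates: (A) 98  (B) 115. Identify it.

A

Candidate A: 98^7 mod 143 = 32
  → matches m = 32
Candidate B: 115^7 mod 143 = 80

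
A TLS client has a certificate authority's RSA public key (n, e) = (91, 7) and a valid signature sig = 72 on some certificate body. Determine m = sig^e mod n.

Squares mod 91: sig^1≡72, sig^2≡88, sig^4≡9
7 = 4 + 2 + 1, so sig^7 ≡ 9·88·72 ≡ 58 (mod 91)

58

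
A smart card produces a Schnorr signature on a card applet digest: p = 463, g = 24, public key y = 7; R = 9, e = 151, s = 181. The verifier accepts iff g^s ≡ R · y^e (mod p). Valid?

g^s mod p:
Squares mod 463: 24^1≡24, 24^2≡113, 24^4≡268, 24^8≡59, 24^16≡240, 24^32≡188, 24^64≡156, 24^128≡260
181 = 128 + 32 + 16 + 4 + 1, so 24^181 ≡ 260·188·240·268·24 ≡ 347 (mod 463)
R · y^e mod p:
Squares mod 463: 7^1≡7, 7^2≡49, 7^4≡86, 7^8≡451, 7^16≡144, 7^32≡364, 7^64≡78, 7^128≡65
151 = 128 + 16 + 4 + 2 + 1, so 7^151 ≡ 65·144·86·49·7 ≡ 27 (mod 463)
9·27 = 243 ≡ 243 (mod 463)
347 ≠ 243; the check fails.

no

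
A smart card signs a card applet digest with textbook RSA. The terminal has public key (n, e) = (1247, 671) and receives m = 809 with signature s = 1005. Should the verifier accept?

s^2 ≡ 1005^2 = 1010025 ≡ 1202
s^4 ≡ 1202^2 = 1444804 ≡ 778
s^8 ≡ 778^2 = 605284 ≡ 489
s^16 ≡ 489^2 = 239121 ≡ 944
s^32 ≡ 944^2 = 891136 ≡ 778
s^64 ≡ 778^2 = 605284 ≡ 489
s^128 ≡ 489^2 = 239121 ≡ 944
s^256 ≡ 944^2 = 891136 ≡ 778
s^512 ≡ 778^2 = 605284 ≡ 489
671 = 512 + 128 + 16 + 8 + 4 + 2 + 1, so s^671 ≡ 489·944·944·489·778·1202·1005 ≡ 809 (mod 1247)
Since 809 equals the digest 809, verification succeeds.

accept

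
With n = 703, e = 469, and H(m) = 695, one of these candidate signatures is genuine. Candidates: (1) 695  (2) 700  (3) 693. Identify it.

Candidate 1: Squares mod 703: 695^1≡695, 695^2≡64, 695^4≡581, 695^8≡121, 695^16≡581, 695^32≡121, 695^64≡581, 695^128≡121, 695^256≡581; 469 = 256 + 128 + 64 + 16 + 4 + 1, so 695^469 ≡ 581·121·581·581·581·695 ≡ 695 (mod 703)
  → matches H(m) = 695
Candidate 2: Squares mod 703: 700^1≡700, 700^2≡9, 700^4≡81, 700^8≡234, 700^16≡625, 700^32≡460, 700^64≡700, 700^128≡9, 700^256≡81; 469 = 256 + 128 + 64 + 16 + 4 + 1, so 700^469 ≡ 81·9·700·625·81·700 ≡ 700 (mod 703)
Candidate 3: Squares mod 703: 693^1≡693, 693^2≡100, 693^4≡158, 693^8≡359, 693^16≡232, 693^32≡396, 693^64≡47, 693^128≡100, 693^256≡158; 469 = 256 + 128 + 64 + 16 + 4 + 1, so 693^469 ≡ 158·100·47·232·158·693 ≡ 693 (mod 703)

1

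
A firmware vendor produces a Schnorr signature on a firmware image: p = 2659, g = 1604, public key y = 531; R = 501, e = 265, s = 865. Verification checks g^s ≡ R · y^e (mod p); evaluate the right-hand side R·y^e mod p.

531^2 = 281961 ≡ 107
531^4 ≡ 107^2 = 11449 ≡ 813
531^8 ≡ 813^2 = 660969 ≡ 1537
531^16 ≡ 1537^2 = 2362369 ≡ 1177
531^32 ≡ 1177^2 = 1385329 ≡ 2649
531^64 ≡ 2649^2 = 7017201 ≡ 100
531^128 ≡ 100^2 = 10000 ≡ 2023
531^256 ≡ 2023^2 = 4092529 ≡ 328
265 = 256 + 8 + 1, so 531^265 ≡ 328·1537·531 ≡ 1391 (mod 2659)
R · y^e ≡ 501·1391 = 696891 ≡ 233 (mod 2659)

233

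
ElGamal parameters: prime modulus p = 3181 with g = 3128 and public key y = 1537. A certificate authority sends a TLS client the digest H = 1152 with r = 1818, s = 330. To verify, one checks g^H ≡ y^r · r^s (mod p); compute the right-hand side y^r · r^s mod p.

1339

Squares mod 3181: 1537^1≡1537, 1537^2≡2067, 1537^4≡406, 1537^8≡2605, 1537^16≡952, 1537^32≡2900, 1537^64≡2617, 1537^128≡3177, 1537^256≡16, 1537^512≡256, 1537^1024≡1916
1818 = 1024 + 512 + 256 + 16 + 8 + 2, so 1537^1818 ≡ 1916·256·16·952·2605·2067 ≡ 3056 (mod 3181)
Squares mod 3181: 1818^1≡1818, 1818^2≡65, 1818^4≡1044, 1818^8≡2034, 1818^16≡1856, 1818^32≡2894, 1818^64≡2844, 1818^128≡2234, 1818^256≡2948
330 = 256 + 64 + 8 + 2, so 1818^330 ≡ 2948·2844·2034·65 ≡ 1109 (mod 3181)
y^r · r^s ≡ 3056·1109 = 3389104 ≡ 1339 (mod 3181)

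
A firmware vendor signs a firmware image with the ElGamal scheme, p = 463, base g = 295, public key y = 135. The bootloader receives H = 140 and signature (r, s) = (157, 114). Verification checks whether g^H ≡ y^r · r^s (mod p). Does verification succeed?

fails

Left side g^H mod p:
Squares mod 463: 295^1≡295, 295^2≡444, 295^4≡361, 295^8≡218, 295^16≡298, 295^32≡371, 295^64≡130, 295^128≡232
140 = 128 + 8 + 4, so 295^140 ≡ 232·218·361 ≡ 457 (mod 463)
Right side y^r · r^s mod p:
Squares mod 463: 135^1≡135, 135^2≡168, 135^4≡444, 135^8≡361, 135^16≡218, 135^32≡298, 135^64≡371, 135^128≡130
157 = 128 + 16 + 8 + 4 + 1, so 135^157 ≡ 130·218·361·444·135 ≡ 154 (mod 463)
Squares mod 463: 157^1≡157, 157^2≡110, 157^4≡62, 157^8≡140, 157^16≡154, 157^32≡103, 157^64≡423
114 = 64 + 32 + 16 + 2, so 157^114 ≡ 423·103·154·110 ≡ 283 (mod 463)
154·283 = 43582 ≡ 60 (mod 463)
457 ≠ 60, so verification fails.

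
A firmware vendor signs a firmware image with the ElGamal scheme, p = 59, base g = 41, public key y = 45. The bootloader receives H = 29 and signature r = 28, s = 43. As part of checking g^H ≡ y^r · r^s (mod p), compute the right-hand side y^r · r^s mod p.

1

45^2 = 2025 ≡ 19
45^4 ≡ 19^2 = 361 ≡ 7
45^8 ≡ 7^2 = 49
45^16 ≡ 49^2 = 2401 ≡ 41
28 = 16 + 8 + 4, so 45^28 ≡ 41·49·7 ≡ 21 (mod 59)
28^2 = 784 ≡ 17
28^4 ≡ 17^2 = 289 ≡ 53
28^8 ≡ 53^2 = 2809 ≡ 36
28^16 ≡ 36^2 = 1296 ≡ 57
28^32 ≡ 57^2 = 3249 ≡ 4
43 = 32 + 8 + 2 + 1, so 28^43 ≡ 4·36·17·28 ≡ 45 (mod 59)
y^r · r^s ≡ 21·45 = 945 ≡ 1 (mod 59)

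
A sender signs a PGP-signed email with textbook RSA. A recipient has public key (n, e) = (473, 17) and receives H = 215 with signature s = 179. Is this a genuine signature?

forged

s^2 ≡ 179^2 = 32041 ≡ 350
s^4 ≡ 350^2 = 122500 ≡ 466
s^8 ≡ 466^2 = 217156 ≡ 49
s^16 ≡ 49^2 = 2401 ≡ 36
17 = 16 + 1, so s^17 ≡ 36·179 ≡ 295 (mod 473)
s^17 mod 473 = 295, but H = 215.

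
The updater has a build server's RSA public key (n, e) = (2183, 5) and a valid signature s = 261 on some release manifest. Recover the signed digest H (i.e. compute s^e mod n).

Squares mod 2183: s^1≡261, s^2≡448, s^4≡2051
5 = 4 + 1, so s^5 ≡ 2051·261 ≡ 476 (mod 2183)

476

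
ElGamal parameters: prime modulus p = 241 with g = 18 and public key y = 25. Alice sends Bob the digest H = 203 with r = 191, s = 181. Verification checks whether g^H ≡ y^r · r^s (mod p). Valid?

Left side g^H mod p:
Squares mod 241: 18^1≡18, 18^2≡83, 18^4≡141, 18^8≡119, 18^16≡183, 18^32≡231, 18^64≡100, 18^128≡119
203 = 128 + 64 + 8 + 2 + 1, so 18^203 ≡ 119·100·119·83·18 ≡ 196 (mod 241)
Right side y^r · r^s mod p:
Squares mod 241: 25^1≡25, 25^2≡143, 25^4≡205, 25^8≡91, 25^16≡87, 25^32≡98, 25^64≡205, 25^128≡91
191 = 128 + 32 + 16 + 8 + 4 + 2 + 1, so 25^191 ≡ 91·98·87·91·205·143·25 ≡ 216 (mod 241)
Squares mod 241: 191^1≡191, 191^2≡90, 191^4≡147, 191^8≡160, 191^16≡54, 191^32≡24, 191^64≡94, 191^128≡160
181 = 128 + 32 + 16 + 4 + 1, so 191^181 ≡ 160·24·54·147·191 ≡ 50 (mod 241)
216·50 = 10800 ≡ 196 (mod 241)
196 ≡ 196 (mod 241), so the signature is genuine.

yes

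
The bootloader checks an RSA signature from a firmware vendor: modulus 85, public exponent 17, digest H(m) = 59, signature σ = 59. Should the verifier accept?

accept

σ^2 ≡ 59^2 = 3481 ≡ 81
σ^4 ≡ 81^2 = 6561 ≡ 16
σ^8 ≡ 16^2 = 256 ≡ 1
σ^16 ≡ 1^2 = 1
17 = 16 + 1, so σ^17 ≡ 1·59 ≡ 59 (mod 85)
Since 59 equals the digest 59, verification succeeds.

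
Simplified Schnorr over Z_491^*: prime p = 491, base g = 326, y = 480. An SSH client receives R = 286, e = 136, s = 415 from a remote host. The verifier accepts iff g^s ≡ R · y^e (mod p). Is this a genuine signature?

genuine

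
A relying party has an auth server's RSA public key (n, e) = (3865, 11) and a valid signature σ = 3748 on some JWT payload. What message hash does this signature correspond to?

1237

σ^2 ≡ 3748^2 = 14047504 ≡ 2094
σ^4 ≡ 2094^2 = 4384836 ≡ 1926
σ^8 ≡ 1926^2 = 3709476 ≡ 2941
11 = 8 + 2 + 1, so σ^11 ≡ 2941·2094·3748 ≡ 1237 (mod 3865)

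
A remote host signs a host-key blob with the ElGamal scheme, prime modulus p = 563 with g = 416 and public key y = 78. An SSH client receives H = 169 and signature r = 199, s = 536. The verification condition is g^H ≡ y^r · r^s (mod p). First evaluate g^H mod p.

378

416^169 mod 563 = 378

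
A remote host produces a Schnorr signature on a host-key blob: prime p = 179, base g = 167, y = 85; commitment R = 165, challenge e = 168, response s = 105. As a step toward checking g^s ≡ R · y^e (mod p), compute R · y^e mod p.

85^2 = 7225 ≡ 65
85^4 ≡ 65^2 = 4225 ≡ 108
85^8 ≡ 108^2 = 11664 ≡ 29
85^16 ≡ 29^2 = 841 ≡ 125
85^32 ≡ 125^2 = 15625 ≡ 52
85^64 ≡ 52^2 = 2704 ≡ 19
85^128 ≡ 19^2 = 361 ≡ 3
168 = 128 + 32 + 8, so 85^168 ≡ 3·52·29 ≡ 49 (mod 179)
R · y^e ≡ 165·49 = 8085 ≡ 30 (mod 179)

30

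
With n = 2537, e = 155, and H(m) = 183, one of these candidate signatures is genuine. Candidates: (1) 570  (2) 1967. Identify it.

Candidate 1: 570^2 = 324900 ≡ 164; 570^4 ≡ 164^2 = 26896 ≡ 1526; 570^8 ≡ 1526^2 = 2328676 ≡ 2247; 570^16 ≡ 2247^2 = 5049009 ≡ 379; 570^32 ≡ 379^2 = 143641 ≡ 1569; 570^64 ≡ 1569^2 = 2461761 ≡ 871; 570^128 ≡ 871^2 = 758641 ≡ 78; 155 = 128 + 16 + 8 + 2 + 1, so 570^155 ≡ 78·379·2247·164·570 ≡ 183 (mod 2537)
  → matches H(m) = 183
Candidate 2: 1967^2 = 3869089 ≡ 164; 1967^4 ≡ 164^2 = 26896 ≡ 1526; 1967^8 ≡ 1526^2 = 2328676 ≡ 2247; 1967^16 ≡ 2247^2 = 5049009 ≡ 379; 1967^32 ≡ 379^2 = 143641 ≡ 1569; 1967^64 ≡ 1569^2 = 2461761 ≡ 871; 1967^128 ≡ 871^2 = 758641 ≡ 78; 155 = 128 + 16 + 8 + 2 + 1, so 1967^155 ≡ 78·379·2247·164·1967 ≡ 2354 (mod 2537)

1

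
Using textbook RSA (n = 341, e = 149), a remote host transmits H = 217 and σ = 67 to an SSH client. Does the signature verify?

does not verify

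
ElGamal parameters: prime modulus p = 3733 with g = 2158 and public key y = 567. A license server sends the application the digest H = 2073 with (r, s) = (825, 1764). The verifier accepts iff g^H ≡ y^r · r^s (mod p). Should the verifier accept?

reject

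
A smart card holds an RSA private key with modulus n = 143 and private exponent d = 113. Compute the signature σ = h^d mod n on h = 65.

h^2 ≡ 65^2 = 4225 ≡ 78
h^4 ≡ 78^2 = 6084 ≡ 78
h^8 ≡ 78^2 = 6084 ≡ 78
h^16 ≡ 78^2 = 6084 ≡ 78
h^32 ≡ 78^2 = 6084 ≡ 78
h^64 ≡ 78^2 = 6084 ≡ 78
113 = 64 + 32 + 16 + 1, so h^113 ≡ 78·78·78·65 ≡ 65 (mod 143)

65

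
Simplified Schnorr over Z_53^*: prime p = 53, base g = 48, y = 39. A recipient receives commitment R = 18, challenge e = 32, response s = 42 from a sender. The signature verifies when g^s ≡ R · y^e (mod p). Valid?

g^s mod p:
Squares mod 53: 48^1≡48, 48^2≡25, 48^4≡42, 48^8≡15, 48^16≡13, 48^32≡10
42 = 32 + 8 + 2, so 48^42 ≡ 10·15·25 ≡ 40 (mod 53)
R · y^e mod p:
Squares mod 53: 39^1≡39, 39^2≡37, 39^4≡44, 39^8≡28, 39^16≡42, 39^32≡15
39^32 ≡ 15 (mod 53)
18·15 = 270 ≡ 5 (mod 53)
40 ≠ 5; the check fails.

no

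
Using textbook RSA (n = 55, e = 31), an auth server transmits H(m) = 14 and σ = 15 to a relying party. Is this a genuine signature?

forged

σ^31 mod 55 = 15
σ^31 mod 55 = 15, but H(m) = 14.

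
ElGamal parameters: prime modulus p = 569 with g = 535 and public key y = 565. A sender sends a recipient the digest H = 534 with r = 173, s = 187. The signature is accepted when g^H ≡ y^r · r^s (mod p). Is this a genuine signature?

forged

Left side g^H mod p:
535^534 mod 569 = 327
Right side y^r · r^s mod p:
565^173 mod 569 = 291
173^187 mod 569 = 531
291·531 = 154521 ≡ 322 (mod 569)
327 ≠ 322, so verification fails.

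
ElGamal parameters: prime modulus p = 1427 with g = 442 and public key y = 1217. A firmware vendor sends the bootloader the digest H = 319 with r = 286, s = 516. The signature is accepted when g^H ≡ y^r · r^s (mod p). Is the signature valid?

Left side g^H mod p:
Squares mod 1427: 442^1≡442, 442^2≡1292, 442^4≡1101, 442^8≡678, 442^16≡190, 442^32≡425, 442^64≡823, 442^128≡931, 442^256≡572
319 = 256 + 32 + 16 + 8 + 4 + 2 + 1, so 442^319 ≡ 572·425·190·678·1101·1292·442 ≡ 1149 (mod 1427)
Right side y^r · r^s mod p:
Squares mod 1427: 1217^1≡1217, 1217^2≡1290, 1217^4≡218, 1217^8≡433, 1217^16≡552, 1217^32≡753, 1217^64≡490, 1217^128≡364, 1217^256≡1212
286 = 256 + 16 + 8 + 4 + 2, so 1217^286 ≡ 1212·552·433·218·1290 ≡ 588 (mod 1427)
Squares mod 1427: 286^1≡286, 286^2≡457, 286^4≡507, 286^8≡189, 286^16≡46, 286^32≡689, 286^64≡957, 286^128≡1142, 286^256≡1313, 286^512≡153
516 = 512 + 4, so 286^516 ≡ 153·507 ≡ 513 (mod 1427)
588·513 = 301644 ≡ 547 (mod 1427)
1149 ≠ 547, so verification fails.

invalid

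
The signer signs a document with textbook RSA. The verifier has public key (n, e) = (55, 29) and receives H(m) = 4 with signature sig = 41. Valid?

sig^29 mod 55 = 51
51 ≠ 4, so verification fails.

no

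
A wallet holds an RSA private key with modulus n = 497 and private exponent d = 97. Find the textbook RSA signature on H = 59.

31

Squares mod 497: H^1≡59, H^2≡2, H^4≡4, H^8≡16, H^16≡256, H^32≡429, H^64≡151
97 = 64 + 32 + 1, so H^97 ≡ 151·429·59 ≡ 31 (mod 497)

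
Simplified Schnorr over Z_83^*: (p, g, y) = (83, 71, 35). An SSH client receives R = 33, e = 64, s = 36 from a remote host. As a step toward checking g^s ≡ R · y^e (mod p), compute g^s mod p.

41

71^36 mod 83 = 41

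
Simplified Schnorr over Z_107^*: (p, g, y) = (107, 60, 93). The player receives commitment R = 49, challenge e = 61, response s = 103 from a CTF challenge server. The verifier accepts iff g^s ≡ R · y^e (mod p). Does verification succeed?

passes

g^s mod p:
60^2 = 3600 ≡ 69
60^4 ≡ 69^2 = 4761 ≡ 53
60^8 ≡ 53^2 = 2809 ≡ 27
60^16 ≡ 27^2 = 729 ≡ 87
60^32 ≡ 87^2 = 7569 ≡ 79
60^64 ≡ 79^2 = 6241 ≡ 35
103 = 64 + 32 + 4 + 2 + 1, so 60^103 ≡ 35·79·53·69·60 ≡ 94 (mod 107)
R · y^e mod p:
93^2 = 8649 ≡ 89
93^4 ≡ 89^2 = 7921 ≡ 3
93^8 ≡ 3^2 = 9
93^16 ≡ 9^2 = 81
93^32 ≡ 81^2 = 6561 ≡ 34
61 = 32 + 16 + 8 + 4 + 1, so 93^61 ≡ 34·81·9·3·93 ≡ 98 (mod 107)
49·98 = 4802 ≡ 94 (mod 107)
94 ≡ 94 (mod 107); signature holds.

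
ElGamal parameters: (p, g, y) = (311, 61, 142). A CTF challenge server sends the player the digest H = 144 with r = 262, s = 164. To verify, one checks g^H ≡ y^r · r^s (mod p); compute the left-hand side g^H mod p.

32

61^2 = 3721 ≡ 300
61^4 ≡ 300^2 = 90000 ≡ 121
61^8 ≡ 121^2 = 14641 ≡ 24
61^16 ≡ 24^2 = 576 ≡ 265
61^32 ≡ 265^2 = 70225 ≡ 250
61^64 ≡ 250^2 = 62500 ≡ 300
61^128 ≡ 300^2 = 90000 ≡ 121
144 = 128 + 16, so 61^144 ≡ 121·265 ≡ 32 (mod 311)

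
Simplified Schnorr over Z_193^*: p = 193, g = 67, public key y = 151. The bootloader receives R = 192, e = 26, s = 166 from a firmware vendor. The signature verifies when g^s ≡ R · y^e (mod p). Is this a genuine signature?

g^s mod p:
67^2 = 4489 ≡ 50
67^4 ≡ 50^2 = 2500 ≡ 184
67^8 ≡ 184^2 = 33856 ≡ 81
67^16 ≡ 81^2 = 6561 ≡ 192
67^32 ≡ 192^2 = 36864 ≡ 1
67^64 ≡ 1^2 = 1
67^128 ≡ 1^2 = 1
166 = 128 + 32 + 4 + 2, so 67^166 ≡ 1·1·184·50 ≡ 129 (mod 193)
R · y^e mod p:
151^2 = 22801 ≡ 27
151^4 ≡ 27^2 = 729 ≡ 150
151^8 ≡ 150^2 = 22500 ≡ 112
151^16 ≡ 112^2 = 12544 ≡ 192
26 = 16 + 8 + 2, so 151^26 ≡ 192·112·27 ≡ 64 (mod 193)
192·64 = 12288 ≡ 129 (mod 193)
129 ≡ 129 (mod 193); signature holds.

genuine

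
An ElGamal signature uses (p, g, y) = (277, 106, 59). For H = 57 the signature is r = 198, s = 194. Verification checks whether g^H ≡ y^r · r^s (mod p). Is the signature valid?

invalid

Left side g^H mod p:
106^2 = 11236 ≡ 156
106^4 ≡ 156^2 = 24336 ≡ 237
106^8 ≡ 237^2 = 56169 ≡ 215
106^16 ≡ 215^2 = 46225 ≡ 243
106^32 ≡ 243^2 = 59049 ≡ 48
57 = 32 + 16 + 8 + 1, so 106^57 ≡ 48·243·215·106 ≡ 64 (mod 277)
Right side y^r · r^s mod p:
59^2 = 3481 ≡ 157
59^4 ≡ 157^2 = 24649 ≡ 273
59^8 ≡ 273^2 = 74529 ≡ 16
59^16 ≡ 16^2 = 256
59^32 ≡ 256^2 = 65536 ≡ 164
59^64 ≡ 164^2 = 26896 ≡ 27
59^128 ≡ 27^2 = 729 ≡ 175
198 = 128 + 64 + 4 + 2, so 59^198 ≡ 175·27·273·157 ≡ 201 (mod 277)
198^2 = 39204 ≡ 147
198^4 ≡ 147^2 = 21609 ≡ 3
198^8 ≡ 3^2 = 9
198^16 ≡ 9^2 = 81
198^32 ≡ 81^2 = 6561 ≡ 190
198^64 ≡ 190^2 = 36100 ≡ 90
198^128 ≡ 90^2 = 8100 ≡ 67
194 = 128 + 64 + 2, so 198^194 ≡ 67·90·147 ≡ 10 (mod 277)
201·10 = 2010 ≡ 71 (mod 277)
64 ≠ 71, so verification fails.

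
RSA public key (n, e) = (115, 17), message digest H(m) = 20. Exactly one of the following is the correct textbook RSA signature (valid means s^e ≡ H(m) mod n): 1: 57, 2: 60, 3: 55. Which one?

2

Candidate 1: Squares mod 115: 57^1≡57, 57^2≡29, 57^4≡36, 57^8≡31, 57^16≡41; 17 = 16 + 1, so 57^17 ≡ 41·57 ≡ 37 (mod 115)
Candidate 2: Squares mod 115: 60^1≡60, 60^2≡35, 60^4≡75, 60^8≡105, 60^16≡100; 17 = 16 + 1, so 60^17 ≡ 100·60 ≡ 20 (mod 115)
  → matches H(m) = 20
Candidate 3: Squares mod 115: 55^1≡55, 55^2≡35, 55^4≡75, 55^8≡105, 55^16≡100; 17 = 16 + 1, so 55^17 ≡ 100·55 ≡ 95 (mod 115)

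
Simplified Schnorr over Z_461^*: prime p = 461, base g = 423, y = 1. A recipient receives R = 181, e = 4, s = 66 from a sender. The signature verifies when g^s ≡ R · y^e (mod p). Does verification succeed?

g^s mod p:
423^66 mod 461 = 280
R · y^e mod p:
1^4 mod 461 = 1
181·1 = 181 ≡ 181 (mod 461)
280 ≠ 181; the check fails.

fails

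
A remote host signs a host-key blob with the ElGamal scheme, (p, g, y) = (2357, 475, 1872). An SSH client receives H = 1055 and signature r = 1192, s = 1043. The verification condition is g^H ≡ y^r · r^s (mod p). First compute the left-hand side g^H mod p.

Squares mod 2357: 475^1≡475, 475^2≡1710, 475^4≡1420, 475^8≡1165, 475^16≡1950, 475^32≡659, 475^64≡593, 475^128≡456, 475^256≡520, 475^512≡1702, 475^1024≡51
1055 = 1024 + 16 + 8 + 4 + 2 + 1, so 475^1055 ≡ 51·1950·1165·1420·1710·475 ≡ 1872 (mod 2357)

1872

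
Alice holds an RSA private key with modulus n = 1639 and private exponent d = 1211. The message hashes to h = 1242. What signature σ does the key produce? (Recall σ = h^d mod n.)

h^2 ≡ 1242^2 = 1542564 ≡ 265
h^4 ≡ 265^2 = 70225 ≡ 1387
h^8 ≡ 1387^2 = 1923769 ≡ 1222
h^16 ≡ 1222^2 = 1493284 ≡ 155
h^32 ≡ 155^2 = 24025 ≡ 1079
h^64 ≡ 1079^2 = 1164241 ≡ 551
h^128 ≡ 551^2 = 303601 ≡ 386
h^256 ≡ 386^2 = 148996 ≡ 1486
h^512 ≡ 1486^2 = 2208196 ≡ 463
h^1024 ≡ 463^2 = 214369 ≡ 1299
1211 = 1024 + 128 + 32 + 16 + 8 + 2 + 1, so h^1211 ≡ 1299·386·1079·155·1222·265·1242 ≡ 1000 (mod 1639)

1000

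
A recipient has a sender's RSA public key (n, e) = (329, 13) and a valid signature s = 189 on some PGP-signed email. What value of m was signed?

s^13 mod 329 = 189

189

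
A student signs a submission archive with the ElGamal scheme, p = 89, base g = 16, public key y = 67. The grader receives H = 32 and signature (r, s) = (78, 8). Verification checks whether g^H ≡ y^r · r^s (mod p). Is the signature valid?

valid

Left side g^H mod p:
16^2 = 256 ≡ 78
16^4 ≡ 78^2 = 6084 ≡ 32
16^8 ≡ 32^2 = 1024 ≡ 45
16^16 ≡ 45^2 = 2025 ≡ 67
16^32 ≡ 67^2 = 4489 ≡ 39
Right side y^r · r^s mod p:
67^2 = 4489 ≡ 39
67^4 ≡ 39^2 = 1521 ≡ 8
67^8 ≡ 8^2 = 64
67^16 ≡ 64^2 = 4096 ≡ 2
67^32 ≡ 2^2 = 4
67^64 ≡ 4^2 = 16
78 = 64 + 8 + 4 + 2, so 67^78 ≡ 16·64·8·39 ≡ 67 (mod 89)
78^2 = 6084 ≡ 32
78^4 ≡ 32^2 = 1024 ≡ 45
78^8 ≡ 45^2 = 2025 ≡ 67
67·67 = 4489 ≡ 39 (mod 89)
39 ≡ 39 (mod 89), so the signature is genuine.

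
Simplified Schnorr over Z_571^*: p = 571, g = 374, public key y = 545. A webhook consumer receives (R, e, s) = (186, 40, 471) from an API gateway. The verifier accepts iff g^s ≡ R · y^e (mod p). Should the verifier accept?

g^s mod p:
374^2 = 139876 ≡ 552
374^4 ≡ 552^2 = 304704 ≡ 361
374^8 ≡ 361^2 = 130321 ≡ 133
374^16 ≡ 133^2 = 17689 ≡ 559
374^32 ≡ 559^2 = 312481 ≡ 144
374^64 ≡ 144^2 = 20736 ≡ 180
374^128 ≡ 180^2 = 32400 ≡ 424
374^256 ≡ 424^2 = 179776 ≡ 482
471 = 256 + 128 + 64 + 16 + 4 + 2 + 1, so 374^471 ≡ 482·424·180·559·361·552·374 ≡ 354 (mod 571)
R · y^e mod p:
545^2 = 297025 ≡ 105
545^4 ≡ 105^2 = 11025 ≡ 176
545^8 ≡ 176^2 = 30976 ≡ 142
545^16 ≡ 142^2 = 20164 ≡ 179
545^32 ≡ 179^2 = 32041 ≡ 65
40 = 32 + 8, so 545^40 ≡ 65·142 ≡ 94 (mod 571)
186·94 = 17484 ≡ 354 (mod 571)
354 ≡ 354 (mod 571); signature holds.

accept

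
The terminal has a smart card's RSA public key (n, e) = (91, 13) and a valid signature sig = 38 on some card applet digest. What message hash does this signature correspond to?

38

sig^2 ≡ 38^2 = 1444 ≡ 79
sig^4 ≡ 79^2 = 6241 ≡ 53
sig^8 ≡ 53^2 = 2809 ≡ 79
13 = 8 + 4 + 1, so sig^13 ≡ 79·53·38 ≡ 38 (mod 91)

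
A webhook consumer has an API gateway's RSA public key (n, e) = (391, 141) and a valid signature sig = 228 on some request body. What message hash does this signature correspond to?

40

sig^2 ≡ 228^2 = 51984 ≡ 372
sig^4 ≡ 372^2 = 138384 ≡ 361
sig^8 ≡ 361^2 = 130321 ≡ 118
sig^16 ≡ 118^2 = 13924 ≡ 239
sig^32 ≡ 239^2 = 57121 ≡ 35
sig^64 ≡ 35^2 = 1225 ≡ 52
sig^128 ≡ 52^2 = 2704 ≡ 358
141 = 128 + 8 + 4 + 1, so sig^141 ≡ 358·118·361·228 ≡ 40 (mod 391)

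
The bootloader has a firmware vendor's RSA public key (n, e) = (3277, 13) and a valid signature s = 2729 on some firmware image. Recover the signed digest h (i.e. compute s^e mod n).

Squares mod 3277: s^1≡2729, s^2≡2097, s^4≡2952, s^8≡761
13 = 8 + 4 + 1, so s^13 ≡ 761·2952·2729 ≡ 657 (mod 3277)

657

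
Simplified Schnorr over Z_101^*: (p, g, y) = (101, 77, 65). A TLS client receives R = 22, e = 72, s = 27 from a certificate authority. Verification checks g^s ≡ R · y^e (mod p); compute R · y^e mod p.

30

65^2 = 4225 ≡ 84
65^4 ≡ 84^2 = 7056 ≡ 87
65^8 ≡ 87^2 = 7569 ≡ 95
65^16 ≡ 95^2 = 9025 ≡ 36
65^32 ≡ 36^2 = 1296 ≡ 84
65^64 ≡ 84^2 = 7056 ≡ 87
72 = 64 + 8, so 65^72 ≡ 87·95 ≡ 84 (mod 101)
R · y^e ≡ 22·84 = 1848 ≡ 30 (mod 101)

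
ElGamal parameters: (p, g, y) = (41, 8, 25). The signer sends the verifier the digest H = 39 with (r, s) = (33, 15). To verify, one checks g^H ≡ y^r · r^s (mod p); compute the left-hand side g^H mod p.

Squares mod 41: 8^1≡8, 8^2≡23, 8^4≡37, 8^8≡16, 8^16≡10, 8^32≡18
39 = 32 + 4 + 2 + 1, so 8^39 ≡ 18·37·23·8 ≡ 36 (mod 41)

36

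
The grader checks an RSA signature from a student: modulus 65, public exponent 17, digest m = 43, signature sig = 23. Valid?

sig^2 ≡ 23^2 = 529 ≡ 9
sig^4 ≡ 9^2 = 81 ≡ 16
sig^8 ≡ 16^2 = 256 ≡ 61
sig^16 ≡ 61^2 = 3721 ≡ 16
17 = 16 + 1, so sig^17 ≡ 16·23 ≡ 43 (mod 65)
43 = m, so the signature checks out.

yes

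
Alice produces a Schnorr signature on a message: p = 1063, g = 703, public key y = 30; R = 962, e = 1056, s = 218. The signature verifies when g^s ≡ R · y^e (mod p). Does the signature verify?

verifies

g^s mod p:
703^2 = 494209 ≡ 977
703^4 ≡ 977^2 = 954529 ≡ 1018
703^8 ≡ 1018^2 = 1036324 ≡ 962
703^16 ≡ 962^2 = 925444 ≡ 634
703^32 ≡ 634^2 = 401956 ≡ 142
703^64 ≡ 142^2 = 20164 ≡ 1030
703^128 ≡ 1030^2 = 1060900 ≡ 26
218 = 128 + 64 + 16 + 8 + 2, so 703^218 ≡ 26·1030·634·962·977 ≡ 664 (mod 1063)
R · y^e mod p:
30^2 = 900
30^4 ≡ 900^2 = 810000 ≡ 1057
30^8 ≡ 1057^2 = 1117249 ≡ 36
30^16 ≡ 36^2 = 1296 ≡ 233
30^32 ≡ 233^2 = 54289 ≡ 76
30^64 ≡ 76^2 = 5776 ≡ 461
30^128 ≡ 461^2 = 212521 ≡ 984
30^256 ≡ 984^2 = 968256 ≡ 926
30^512 ≡ 926^2 = 857476 ≡ 698
30^1024 ≡ 698^2 = 487204 ≡ 350
1056 = 1024 + 32, so 30^1056 ≡ 350·76 ≡ 25 (mod 1063)
962·25 = 24050 ≡ 664 (mod 1063)
664 ≡ 664 (mod 1063); signature holds.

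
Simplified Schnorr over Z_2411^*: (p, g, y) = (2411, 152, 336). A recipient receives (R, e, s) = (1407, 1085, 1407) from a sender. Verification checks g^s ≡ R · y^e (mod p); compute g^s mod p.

2268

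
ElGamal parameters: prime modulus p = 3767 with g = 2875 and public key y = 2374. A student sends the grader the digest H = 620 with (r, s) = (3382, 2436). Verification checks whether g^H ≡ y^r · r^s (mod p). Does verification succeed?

passes

Left side g^H mod p:
Squares mod 3767: 2875^1≡2875, 2875^2≡827, 2875^4≡2102, 2875^8≡3480, 2875^16≡3262, 2875^32≡2636, 2875^64≡2148, 2875^128≡3096, 2875^256≡1968, 2875^512≡548
620 = 512 + 64 + 32 + 8 + 4, so 2875^620 ≡ 548·2148·2636·3480·2102 ≡ 934 (mod 3767)
Right side y^r · r^s mod p:
Squares mod 3767: 2374^1≡2374, 2374^2≡444, 2374^4≡1252, 2374^8≡432, 2374^16≡2041, 2374^32≡3146, 2374^64≡1407, 2374^128≡1974, 2374^256≡1598, 2374^512≡3345, 2374^1024≡1035, 2374^2048≡1397
3382 = 2048 + 1024 + 256 + 32 + 16 + 4 + 2, so 2374^3382 ≡ 1397·1035·1598·3146·2041·1252·444 ≡ 156 (mod 3767)
Squares mod 3767: 3382^1≡3382, 3382^2≡1312, 3382^4≡3592, 3382^8≡489, 3382^16≡1800, 3382^32≡380, 3382^64≡1254, 3382^128≡1677, 3382^256≡2147, 3382^512≡2568, 3382^1024≡2374, 3382^2048≡444
2436 = 2048 + 256 + 128 + 4, so 3382^2436 ≡ 444·2147·1677·3592 ≡ 827 (mod 3767)
156·827 = 129012 ≡ 934 (mod 3767)
934 ≡ 934 (mod 3767), so the signature is genuine.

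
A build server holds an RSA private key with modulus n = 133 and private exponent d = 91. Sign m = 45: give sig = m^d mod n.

m^91 mod 133 = 45

45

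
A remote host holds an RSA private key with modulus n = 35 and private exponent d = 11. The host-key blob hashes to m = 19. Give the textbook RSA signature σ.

24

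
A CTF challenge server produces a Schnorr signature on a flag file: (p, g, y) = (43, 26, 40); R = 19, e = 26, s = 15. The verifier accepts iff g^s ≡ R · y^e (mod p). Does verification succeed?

passes

g^s mod p:
Squares mod 43: 26^1≡26, 26^2≡31, 26^4≡15, 26^8≡10
15 = 8 + 4 + 2 + 1, so 26^15 ≡ 10·15·31·26 ≡ 27 (mod 43)
R · y^e mod p:
Squares mod 43: 40^1≡40, 40^2≡9, 40^4≡38, 40^8≡25, 40^16≡23
26 = 16 + 8 + 2, so 40^26 ≡ 23·25·9 ≡ 15 (mod 43)
19·15 = 285 ≡ 27 (mod 43)
27 ≡ 27 (mod 43); signature holds.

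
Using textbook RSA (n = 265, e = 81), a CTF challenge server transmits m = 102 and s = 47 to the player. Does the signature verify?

s^2 ≡ 47^2 = 2209 ≡ 89
s^4 ≡ 89^2 = 7921 ≡ 236
s^8 ≡ 236^2 = 55696 ≡ 46
s^16 ≡ 46^2 = 2116 ≡ 261
s^32 ≡ 261^2 = 68121 ≡ 16
s^64 ≡ 16^2 = 256
81 = 64 + 16 + 1, so s^81 ≡ 256·261·47 ≡ 102 (mod 265)
s^81 mod 265 = 102 matches m.

verifies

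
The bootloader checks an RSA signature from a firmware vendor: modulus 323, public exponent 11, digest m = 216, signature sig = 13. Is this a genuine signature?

sig^11 mod 323 = 21
sig^11 mod 323 = 21, but m = 216.

forged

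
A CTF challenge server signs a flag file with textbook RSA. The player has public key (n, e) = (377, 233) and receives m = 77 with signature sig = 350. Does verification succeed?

Squares mod 377: sig^1≡350, sig^2≡352, sig^4≡248, sig^8≡53, sig^16≡170, sig^32≡248, sig^64≡53, sig^128≡170
233 = 128 + 64 + 32 + 8 + 1, so sig^233 ≡ 170·53·248·53·350 ≡ 77 (mod 377)
77 = m, so the signature checks out.

passes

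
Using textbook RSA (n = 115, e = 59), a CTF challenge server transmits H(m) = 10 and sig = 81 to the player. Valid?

Squares mod 115: sig^1≡81, sig^2≡6, sig^4≡36, sig^8≡31, sig^16≡41, sig^32≡71
59 = 32 + 16 + 8 + 2 + 1, so sig^59 ≡ 71·41·31·6·81 ≡ 36 (mod 115)
The recovered value 36 does not match the digest 10.

no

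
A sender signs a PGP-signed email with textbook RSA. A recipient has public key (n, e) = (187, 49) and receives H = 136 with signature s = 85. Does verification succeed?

fails

s^2 ≡ 85^2 = 7225 ≡ 119
s^4 ≡ 119^2 = 14161 ≡ 136
s^8 ≡ 136^2 = 18496 ≡ 170
s^16 ≡ 170^2 = 28900 ≡ 102
s^32 ≡ 102^2 = 10404 ≡ 119
49 = 32 + 16 + 1, so s^49 ≡ 119·102·85 ≡ 51 (mod 187)
The recovered value 51 does not match the digest 136.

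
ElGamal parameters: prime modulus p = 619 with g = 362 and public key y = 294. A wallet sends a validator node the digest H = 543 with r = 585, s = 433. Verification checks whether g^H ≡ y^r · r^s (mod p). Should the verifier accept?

reject

Left side g^H mod p:
Squares mod 619: 362^1≡362, 362^2≡435, 362^4≡430, 362^8≡438, 362^16≡573, 362^32≡259, 362^64≡229, 362^128≡445, 362^256≡564, 362^512≡549
543 = 512 + 16 + 8 + 4 + 2 + 1, so 362^543 ≡ 549·573·438·430·435·362 ≡ 480 (mod 619)
Right side y^r · r^s mod p:
Squares mod 619: 294^1≡294, 294^2≡395, 294^4≡37, 294^8≡131, 294^16≡448, 294^32≡148, 294^64≡239, 294^128≡173, 294^256≡217, 294^512≡45
585 = 512 + 64 + 8 + 1, so 294^585 ≡ 45·239·131·294 ≡ 602 (mod 619)
Squares mod 619: 585^1≡585, 585^2≡537, 585^4≡534, 585^8≡416, 585^16≡355, 585^32≡368, 585^64≡482, 585^128≡199, 585^256≡604
433 = 256 + 128 + 32 + 16 + 1, so 585^433 ≡ 604·199·368·355·585 ≡ 432 (mod 619)
602·432 = 260064 ≡ 84 (mod 619)
480 ≠ 84, so verification fails.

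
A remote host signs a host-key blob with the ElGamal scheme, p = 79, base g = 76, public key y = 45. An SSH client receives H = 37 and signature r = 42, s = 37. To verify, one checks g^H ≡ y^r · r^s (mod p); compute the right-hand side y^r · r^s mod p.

45^42 mod 79 = 38
42^37 mod 79 = 76
y^r · r^s ≡ 38·76 = 2888 ≡ 44 (mod 79)

44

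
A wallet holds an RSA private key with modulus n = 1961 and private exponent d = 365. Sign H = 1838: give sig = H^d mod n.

H^2 ≡ 1838^2 = 3378244 ≡ 1402
H^4 ≡ 1402^2 = 1965604 ≡ 682
H^8 ≡ 682^2 = 465124 ≡ 367
H^16 ≡ 367^2 = 134689 ≡ 1341
H^32 ≡ 1341^2 = 1798281 ≡ 44
H^64 ≡ 44^2 = 1936
H^128 ≡ 1936^2 = 3748096 ≡ 625
H^256 ≡ 625^2 = 390625 ≡ 386
365 = 256 + 64 + 32 + 8 + 4 + 1, so H^365 ≡ 386·1936·44·367·682·1838 ≡ 1732 (mod 1961)

1732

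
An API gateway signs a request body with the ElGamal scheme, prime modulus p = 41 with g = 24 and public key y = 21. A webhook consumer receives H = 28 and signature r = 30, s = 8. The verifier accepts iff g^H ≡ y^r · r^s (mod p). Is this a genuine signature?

Left side g^H mod p:
Squares mod 41: 24^1≡24, 24^2≡2, 24^4≡4, 24^8≡16, 24^16≡10
28 = 16 + 8 + 4, so 24^28 ≡ 10·16·4 ≡ 25 (mod 41)
Right side y^r · r^s mod p:
Squares mod 41: 21^1≡21, 21^2≡31, 21^4≡18, 21^8≡37, 21^16≡16
30 = 16 + 8 + 4 + 2, so 21^30 ≡ 16·37·18·31 ≡ 40 (mod 41)
Squares mod 41: 30^1≡30, 30^2≡39, 30^4≡4, 30^8≡16
30^8 ≡ 16 (mod 41)
40·16 = 640 ≡ 25 (mod 41)
25 ≡ 25 (mod 41), so the signature is genuine.

genuine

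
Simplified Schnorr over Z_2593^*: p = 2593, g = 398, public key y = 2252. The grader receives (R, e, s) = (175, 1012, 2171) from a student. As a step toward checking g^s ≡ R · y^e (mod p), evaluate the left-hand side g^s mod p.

1688

398^2171 mod 2593 = 1688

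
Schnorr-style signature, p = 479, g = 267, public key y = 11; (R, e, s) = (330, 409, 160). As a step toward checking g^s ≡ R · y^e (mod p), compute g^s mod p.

267^160 mod 479 = 28

28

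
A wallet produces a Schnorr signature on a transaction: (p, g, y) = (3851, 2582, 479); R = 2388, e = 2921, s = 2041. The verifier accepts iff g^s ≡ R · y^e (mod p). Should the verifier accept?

reject

g^s mod p:
2582^2041 mod 3851 = 3480
R · y^e mod p:
479^2921 mod 3851 = 3201
2388·3201 = 7643988 ≡ 3604 (mod 3851)
3480 ≠ 3604; the check fails.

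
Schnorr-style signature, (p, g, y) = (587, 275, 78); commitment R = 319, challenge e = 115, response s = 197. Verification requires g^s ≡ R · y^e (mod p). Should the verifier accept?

accept

g^s mod p:
Squares mod 587: 275^1≡275, 275^2≡489, 275^4≡212, 275^8≡332, 275^16≡455, 275^32≡401, 275^64≡550, 275^128≡195
197 = 128 + 64 + 4 + 1, so 275^197 ≡ 195·550·212·275 ≡ 308 (mod 587)
R · y^e mod p:
Squares mod 587: 78^1≡78, 78^2≡214, 78^4≡10, 78^8≡100, 78^16≡21, 78^32≡441, 78^64≡184
115 = 64 + 32 + 16 + 2 + 1, so 78^115 ≡ 184·441·21·214·78 ≡ 507 (mod 587)
319·507 = 161733 ≡ 308 (mod 587)
308 ≡ 308 (mod 587); signature holds.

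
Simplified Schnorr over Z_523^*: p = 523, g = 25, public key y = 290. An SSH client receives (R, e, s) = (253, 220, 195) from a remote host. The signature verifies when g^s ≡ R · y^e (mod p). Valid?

yes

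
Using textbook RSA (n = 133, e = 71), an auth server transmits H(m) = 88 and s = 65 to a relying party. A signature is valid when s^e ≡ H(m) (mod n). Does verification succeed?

passes

s^2 ≡ 65^2 = 4225 ≡ 102
s^4 ≡ 102^2 = 10404 ≡ 30
s^8 ≡ 30^2 = 900 ≡ 102
s^16 ≡ 102^2 = 10404 ≡ 30
s^32 ≡ 30^2 = 900 ≡ 102
s^64 ≡ 102^2 = 10404 ≡ 30
71 = 64 + 4 + 2 + 1, so s^71 ≡ 30·30·102·65 ≡ 88 (mod 133)
s^71 mod 133 = 88 matches H(m).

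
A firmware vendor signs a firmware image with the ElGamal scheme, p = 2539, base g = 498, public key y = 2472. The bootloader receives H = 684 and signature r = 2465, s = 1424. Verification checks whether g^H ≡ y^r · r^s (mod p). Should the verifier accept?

reject

Left side g^H mod p:
498^2 = 248004 ≡ 1721
498^4 ≡ 1721^2 = 2961841 ≡ 1367
498^8 ≡ 1367^2 = 1868689 ≡ 2524
498^16 ≡ 2524^2 = 6370576 ≡ 225
498^32 ≡ 225^2 = 50625 ≡ 2384
498^64 ≡ 2384^2 = 5683456 ≡ 1174
498^128 ≡ 1174^2 = 1378276 ≡ 2138
498^256 ≡ 2138^2 = 4571044 ≡ 844
498^512 ≡ 844^2 = 712336 ≡ 1416
684 = 512 + 128 + 32 + 8 + 4, so 498^684 ≡ 1416·2138·2384·2524·1367 ≡ 1579 (mod 2539)
Right side y^r · r^s mod p:
2472^2 = 6110784 ≡ 1950
2472^4 ≡ 1950^2 = 3802500 ≡ 1617
2472^8 ≡ 1617^2 = 2614689 ≡ 2058
2472^16 ≡ 2058^2 = 4235364 ≡ 312
2472^32 ≡ 312^2 = 97344 ≡ 862
2472^64 ≡ 862^2 = 743044 ≡ 1656
2472^128 ≡ 1656^2 = 2742336 ≡ 216
2472^256 ≡ 216^2 = 46656 ≡ 954
2472^512 ≡ 954^2 = 910116 ≡ 1154
2472^1024 ≡ 1154^2 = 1331716 ≡ 1280
2472^2048 ≡ 1280^2 = 1638400 ≡ 745
2465 = 2048 + 256 + 128 + 32 + 1, so 2472^2465 ≡ 745·954·216·862·2472 ≡ 1646 (mod 2539)
2465^2 = 6076225 ≡ 398
2465^4 ≡ 398^2 = 158404 ≡ 986
2465^8 ≡ 986^2 = 972196 ≡ 2298
2465^16 ≡ 2298^2 = 5280804 ≡ 2223
2465^32 ≡ 2223^2 = 4941729 ≡ 835
2465^64 ≡ 835^2 = 697225 ≡ 1539
2465^128 ≡ 1539^2 = 2368521 ≡ 2173
2465^256 ≡ 2173^2 = 4721929 ≡ 1928
2465^512 ≡ 1928^2 = 3717184 ≡ 88
2465^1024 ≡ 88^2 = 7744 ≡ 127
1424 = 1024 + 256 + 128 + 16, so 2465^1424 ≡ 127·1928·2173·2223 ≡ 1505 (mod 2539)
1646·1505 = 2477230 ≡ 1705 (mod 2539)
1579 ≠ 1705, so verification fails.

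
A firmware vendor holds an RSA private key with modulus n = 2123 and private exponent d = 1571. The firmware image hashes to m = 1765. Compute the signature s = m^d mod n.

390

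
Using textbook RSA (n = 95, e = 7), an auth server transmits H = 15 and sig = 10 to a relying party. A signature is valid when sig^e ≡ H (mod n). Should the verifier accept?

accept

sig^2 ≡ 10^2 = 100 ≡ 5
sig^4 ≡ 5^2 = 25
7 = 4 + 2 + 1, so sig^7 ≡ 25·5·10 ≡ 15 (mod 95)
Since 15 equals the digest 15, verification succeeds.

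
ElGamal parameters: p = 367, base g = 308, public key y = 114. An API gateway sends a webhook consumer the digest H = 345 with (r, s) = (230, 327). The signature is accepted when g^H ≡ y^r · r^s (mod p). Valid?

no

Left side g^H mod p:
Squares mod 367: 308^1≡308, 308^2≡178, 308^4≡122, 308^8≡204, 308^16≡145, 308^32≡106, 308^64≡226, 308^128≡63, 308^256≡299
345 = 256 + 64 + 16 + 8 + 1, so 308^345 ≡ 299·226·145·204·308 ≡ 29 (mod 367)
Right side y^r · r^s mod p:
Squares mod 367: 114^1≡114, 114^2≡151, 114^4≡47, 114^8≡7, 114^16≡49, 114^32≡199, 114^64≡332, 114^128≡124
230 = 128 + 64 + 32 + 4 + 2, so 114^230 ≡ 124·332·199·47·151 ≡ 63 (mod 367)
Squares mod 367: 230^1≡230, 230^2≡52, 230^4≡135, 230^8≡242, 230^16≡211, 230^32≡114, 230^64≡151, 230^128≡47, 230^256≡7
327 = 256 + 64 + 4 + 2 + 1, so 230^327 ≡ 7·151·135·52·230 ≡ 359 (mod 367)
63·359 = 22617 ≡ 230 (mod 367)
29 ≠ 230, so verification fails.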